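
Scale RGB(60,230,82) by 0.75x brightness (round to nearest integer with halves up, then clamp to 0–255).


Multiply each channel by 0.75, round half up, clamp to [0, 255]
R: 60×0.75 = 45
G: 230×0.75 = 172.5 → round → 173
B: 82×0.75 = 61.5 → round → 62
= RGB(45, 173, 62)


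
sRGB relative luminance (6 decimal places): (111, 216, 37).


Linearize each channel (sRGB transfer function): c = v/255; c_lin = c/12.92 if c ≤ 0.04045, else ((c+0.055)/1.055)^2.4
  R: 111/255 ≈ 0.435294 > 0.04045 → ((0.435294+0.055)/1.055)^2.4 ≈ 0.158961
  G: 216/255 ≈ 0.847059 > 0.04045 → ((0.847059+0.055)/1.055)^2.4 ≈ 0.686685
  B: 37/255 ≈ 0.145098 > 0.04045 → ((0.145098+0.055)/1.055)^2.4 ≈ 0.018500
R_lin = 0.158961, G_lin = 0.686685, B_lin = 0.018500
L = 0.2126×R + 0.7152×G + 0.0722×B
L = 0.2126×0.158961 + 0.7152×0.686685 + 0.0722×0.018500
L ≈ 0.526248


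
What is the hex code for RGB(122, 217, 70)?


R = 122 → 7A (hex)
G = 217 → D9 (hex)
B = 70 → 46 (hex)
Hex = #7AD946


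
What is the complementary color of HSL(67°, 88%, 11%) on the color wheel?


Complement = opposite side of color wheel = hue + 180°
H' = (67 + 180) mod 360 = 247°
S and L unchanged.
= HSL(247°, 88%, 11%)


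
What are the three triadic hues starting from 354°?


Triadic: equally spaced at 120° intervals
H1 = 354°
H2 = (354 + 120) mod 360 = 114°
H3 = (354 + 240) mod 360 = 234°
Triadic = 354°, 114°, 234°


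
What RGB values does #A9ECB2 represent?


A9 → 169 (R)
EC → 236 (G)
B2 → 178 (B)
= RGB(169, 236, 178)


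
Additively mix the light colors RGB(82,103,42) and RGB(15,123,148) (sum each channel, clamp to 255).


Additive: each channel = min(255, C₁+C₂)
R: 82+15 = 97 → 97
G: 103+123 = 226 → 226
B: 42+148 = 190 → 190
= RGB(97, 226, 190)


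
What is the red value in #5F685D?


Color: #5F685D
R = 5F = 95
G = 68 = 104
B = 5D = 93
Red = 95


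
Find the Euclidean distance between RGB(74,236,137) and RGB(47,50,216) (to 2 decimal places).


d = √[(R₁-R₂)² + (G₁-G₂)² + (B₁-B₂)²]
d = √[(74-47)² + (236-50)² + (137-216)²]
d = √[729 + 34596 + 6241]
d = √41566
d ≈ 203.88


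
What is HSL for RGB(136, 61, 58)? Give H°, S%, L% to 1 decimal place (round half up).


Normalize: R'=136/255≈0.5333, G'=61/255≈0.2392, B'=58/255≈0.2275
Max=136/255, Min=58/255, Δ=Max-Min=78/255
L = (Max+Min)/2 = (136+58)/510 = 194/510 = 0.38039… → L = 38.0%
L ≤ 0.5 → S = Δ/(Max+Min) = 78/(136+58) = 78/194 = 0.40206… → S = 40.2%
(the 1/255 factors cancel in S and H, so raw channel differences can be used)
Max is R' → H = 60 × (((G-B)/Δ) mod 6) = 60 × (((61-58)/78) mod 6)
  3/78 = 0.0384…
  H = 60 × 0.0384… = 2.307…° → H = 2.3°
= HSL(2.3°, 40.2%, 38.0%)


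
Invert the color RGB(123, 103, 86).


Invert: (255-R, 255-G, 255-B)
R: 255-123 = 132
G: 255-103 = 152
B: 255-86 = 169
= RGB(132, 152, 169)


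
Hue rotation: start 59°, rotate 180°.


New hue = (H + rotation) mod 360
New hue = (59 + 180) mod 360
= 239 mod 360
= 239°


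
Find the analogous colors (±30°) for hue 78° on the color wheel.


Base hue: 78°
Left analog: (78 - 30) mod 360 = 48°
Right analog: (78 + 30) mod 360 = 108°
Analogous hues = 48° and 108°


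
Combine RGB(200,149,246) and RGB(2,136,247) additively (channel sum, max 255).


Additive: each channel = min(255, C₁+C₂)
R: 200+2 = 202 → 202
G: 149+136 = 285 → 255
B: 246+247 = 493 → 255
= RGB(202, 255, 255)


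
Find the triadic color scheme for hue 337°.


Triadic: equally spaced at 120° intervals
H1 = 337°
H2 = (337 + 120) mod 360 = 97°
H3 = (337 + 240) mod 360 = 217°
Triadic = 337°, 97°, 217°


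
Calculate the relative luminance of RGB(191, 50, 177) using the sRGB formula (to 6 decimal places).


Linearize each channel (sRGB transfer function): c = v/255; c_lin = c/12.92 if c ≤ 0.04045, else ((c+0.055)/1.055)^2.4
  R: 191/255 ≈ 0.749020 > 0.04045 → ((0.749020+0.055)/1.055)^2.4 ≈ 0.520996
  G: 50/255 ≈ 0.196078 > 0.04045 → ((0.196078+0.055)/1.055)^2.4 ≈ 0.031896
  B: 177/255 ≈ 0.694118 > 0.04045 → ((0.694118+0.055)/1.055)^2.4 ≈ 0.439657
R_lin = 0.520996, G_lin = 0.031896, B_lin = 0.439657
L = 0.2126×R + 0.7152×G + 0.0722×B
L = 0.2126×0.520996 + 0.7152×0.031896 + 0.0722×0.439657
L ≈ 0.165319


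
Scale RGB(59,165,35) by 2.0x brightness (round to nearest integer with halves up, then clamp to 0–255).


Multiply each channel by 2.0, round half up, clamp to [0, 255]
R: 59×2.0 = 118
G: 165×2.0 = 330 → clamp → 255
B: 35×2.0 = 70
= RGB(118, 255, 70)


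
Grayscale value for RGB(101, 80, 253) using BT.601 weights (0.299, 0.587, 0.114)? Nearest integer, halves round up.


Gray = 0.299×R + 0.587×G + 0.114×B
Gray = 0.299×101 + 0.587×80 + 0.114×253
Gray = 30.199 + 46.960 + 28.842
Gray = 106.001 → round half up → 106
Gray = 106


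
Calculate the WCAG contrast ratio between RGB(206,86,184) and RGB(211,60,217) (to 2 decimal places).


Linearize each sRGB channel c=v/255: c/12.92 if c ≤ 0.04045 else ((c+0.055)/1.055)^2.4
L = 0.2126×R_lin + 0.7152×G_lin + 0.0722×B_lin
Color 1 (206,86,184):
  R=206: 206/255≈0.8078 > 0.04045 → ((0.8078+0.055)/1.055)^2.4 ≈ 0.61721
  G=86: 86/255≈0.3373 > 0.04045 → ((0.3373+0.055)/1.055)^2.4 ≈ 0.09306
  B=184: 184/255≈0.7216 > 0.04045 → ((0.7216+0.055)/1.055)^2.4 ≈ 0.47932
  L1 = 0.2126×0.61721 + 0.7152×0.09306 + 0.0722×0.47932 ≈ 0.23238
Color 2 (211,60,217):
  R=211: 211/255≈0.8275 > 0.04045 → ((0.8275+0.055)/1.055)^2.4 ≈ 0.65141
  G=60: 60/255≈0.2353 > 0.04045 → ((0.2353+0.055)/1.055)^2.4 ≈ 0.04519
  B=217: 217/255≈0.8510 > 0.04045 → ((0.8510+0.055)/1.055)^2.4 ≈ 0.69387
  L2 = 0.2126×0.65141 + 0.7152×0.04519 + 0.0722×0.69387 ≈ 0.22090
Lighter = 0.23238, Darker = 0.22090
Ratio = (L_lighter + 0.05) / (L_darker + 0.05)
Ratio = (0.23238 + 0.05) / (0.22090 + 0.05) = 0.28238 / 0.27090 ≈ 1.0424
Ratio ≈ 1.04:1


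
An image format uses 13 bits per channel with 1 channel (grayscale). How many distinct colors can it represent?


Total bits = 13 bits/channel × 1 channels = 13 bits
Distinct colors = 2^13
= 8,192 colors


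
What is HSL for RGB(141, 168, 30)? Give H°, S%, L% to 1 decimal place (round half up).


Normalize: R'=141/255≈0.5529, G'=168/255≈0.6588, B'=30/255≈0.1176
Max=168/255, Min=30/255, Δ=Max-Min=138/255
L = (Max+Min)/2 = (168+30)/510 = 198/510 = 0.38823… → L = 38.8%
L ≤ 0.5 → S = Δ/(Max+Min) = 138/(168+30) = 138/198 = 0.69696… → S = 69.7%
(the 1/255 factors cancel in S and H, so raw channel differences can be used)
Max is G' → H = 60 × ((B-R)/Δ + 2) = 60 × ((30-141)/138 + 2)
  -111/138 + 2 = -0.8043… + 2 = 1.1956…
  H = 60 × 1.1956… = 71.739…° → H = 71.7°
= HSL(71.7°, 69.7%, 38.8%)


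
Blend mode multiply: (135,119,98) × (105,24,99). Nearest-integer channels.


Multiply: C = A×B/255, rounded to nearest integer
R: 135×105/255 = 14175/255 ≈ 55.588 → 56
G: 119×24/255 = 2856/255 ≈ 11.200 → 11
B: 98×99/255 = 9702/255 ≈ 38.047 → 38
= RGB(56, 11, 38)


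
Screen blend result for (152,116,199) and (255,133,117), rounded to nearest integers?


Screen: C = 255 - (255-A)×(255-B)/255, rounded to nearest integer
R: 255 - (255-152)×(255-255)/255 = 255 - 0/255 ≈ 255 - 0.000 = 255.000 → 255
G: 255 - (255-116)×(255-133)/255 = 255 - 16958/255 ≈ 255 - 66.502 = 188.498 → 188
B: 255 - (255-199)×(255-117)/255 = 255 - 7728/255 ≈ 255 - 30.306 = 224.694 → 225
= RGB(255, 188, 225)


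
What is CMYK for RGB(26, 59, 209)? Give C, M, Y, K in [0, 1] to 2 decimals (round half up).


R'=26/255≈0.1020, G'=59/255≈0.2314, B'=209/255≈0.8196
K = 1 - max(R',G',B') = 1 - 209/255 = 46/255 = 0.18039… → 0.18
(1-R'-K)/(1-K) simplifies to (max-R)/max with max = 209:
C = (209-26)/209 = 183/209 = 0.87559… → 0.88
M = (209-59)/209 = 150/209 = 0.71770… → 0.72
Y = (209-209)/209 = 0/209 = 0 → 0.00
= CMYK(0.88, 0.72, 0.00, 0.18)


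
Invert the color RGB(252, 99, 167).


Invert: (255-R, 255-G, 255-B)
R: 255-252 = 3
G: 255-99 = 156
B: 255-167 = 88
= RGB(3, 156, 88)


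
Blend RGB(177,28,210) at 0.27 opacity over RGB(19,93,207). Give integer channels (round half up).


C = α×F + (1-α)×B, with 1-α = 0.73
R: 0.27×177 + 0.73×19 = 47.79 + 13.87 = 61.66 → 62
G: 0.27×28 + 0.73×93 = 7.56 + 67.89 = 75.45 → 75
B: 0.27×210 + 0.73×207 = 56.70 + 151.11 = 207.81 → 208
= RGB(62, 75, 208)


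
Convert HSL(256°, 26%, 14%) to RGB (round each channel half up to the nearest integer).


H=256°, S=0.26, L=0.14
C = (1-|2L-1|)×S = (1-|-0.72|)×0.26 = 0.0728
H' = H/60 = 256/60 ≈ 4.2667; X = C×(1-|H' mod 2 - 1|) ≈ 0.0194
m = L - C/2 = 0.14 - 0.0364 = 0.1036
Sector ⌊H'⌋ = 4 → (R',G',B') = (≈0.0194, 0.0, 0.0728)
RGB = ((R'+m)×255, (G'+m)×255, (B'+m)×255) = (31.3684, 26.418, 44.982)
Round half up → RGB(31, 26, 45)


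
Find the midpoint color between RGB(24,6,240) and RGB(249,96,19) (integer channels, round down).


Midpoint: each channel = ⌊(C₁+C₂)/2⌋
R: ⌊(24+249)/2⌋ = 136
G: ⌊(6+96)/2⌋ = 51
B: ⌊(240+19)/2⌋ = 129
= RGB(136, 51, 129)


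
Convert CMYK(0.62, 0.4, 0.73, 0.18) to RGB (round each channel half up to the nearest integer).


R = 255 × (1-C) × (1-K) = 255 × 0.38 × 0.82 = 79.458 → 79
G = 255 × (1-M) × (1-K) = 255 × 0.60 × 0.82 = 125.46 → 125
B = 255 × (1-Y) × (1-K) = 255 × 0.27 × 0.82 = 56.457 → 56
= RGB(79, 125, 56)


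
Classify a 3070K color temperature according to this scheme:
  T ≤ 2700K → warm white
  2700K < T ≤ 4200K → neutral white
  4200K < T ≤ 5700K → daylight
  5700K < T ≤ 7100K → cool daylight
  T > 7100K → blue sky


Temperature: 3070K
2700K < 3070K ≤ 4200K → neutral white
Classification: neutral white


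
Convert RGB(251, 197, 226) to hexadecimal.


R = 251 → FB (hex)
G = 197 → C5 (hex)
B = 226 → E2 (hex)
Hex = #FBC5E2


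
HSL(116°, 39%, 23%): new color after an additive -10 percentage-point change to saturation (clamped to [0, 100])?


Original S = 39%
Adjustment = -10 percentage points
New S = 39 + (-10) = 29
Clamp to [0, 100] → 29
= HSL(116°, 29%, 23%)


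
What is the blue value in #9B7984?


Color: #9B7984
R = 9B = 155
G = 79 = 121
B = 84 = 132
Blue = 132


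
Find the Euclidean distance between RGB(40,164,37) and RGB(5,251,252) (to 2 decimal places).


d = √[(R₁-R₂)² + (G₁-G₂)² + (B₁-B₂)²]
d = √[(40-5)² + (164-251)² + (37-252)²]
d = √[1225 + 7569 + 46225]
d = √55019
d ≈ 234.56


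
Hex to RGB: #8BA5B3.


8B → 139 (R)
A5 → 165 (G)
B3 → 179 (B)
= RGB(139, 165, 179)


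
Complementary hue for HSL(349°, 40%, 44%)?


Complement = opposite side of color wheel = hue + 180°
H' = (349 + 180) mod 360 = 169°
S and L unchanged.
= HSL(169°, 40%, 44%)


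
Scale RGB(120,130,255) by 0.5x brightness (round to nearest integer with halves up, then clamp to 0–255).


Multiply each channel by 0.5, round half up, clamp to [0, 255]
R: 120×0.5 = 60
G: 130×0.5 = 65
B: 255×0.5 = 127.5 → round → 128
= RGB(60, 65, 128)


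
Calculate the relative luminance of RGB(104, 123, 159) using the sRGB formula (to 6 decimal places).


Linearize each channel (sRGB transfer function): c = v/255; c_lin = c/12.92 if c ≤ 0.04045, else ((c+0.055)/1.055)^2.4
  R: 104/255 ≈ 0.407843 > 0.04045 → ((0.407843+0.055)/1.055)^2.4 ≈ 0.138432
  G: 123/255 ≈ 0.482353 > 0.04045 → ((0.482353+0.055)/1.055)^2.4 ≈ 0.198069
  B: 159/255 ≈ 0.623529 > 0.04045 → ((0.623529+0.055)/1.055)^2.4 ≈ 0.346704
R_lin = 0.138432, G_lin = 0.198069, B_lin = 0.346704
L = 0.2126×R + 0.7152×G + 0.0722×B
L = 0.2126×0.138432 + 0.7152×0.198069 + 0.0722×0.346704
L ≈ 0.196122


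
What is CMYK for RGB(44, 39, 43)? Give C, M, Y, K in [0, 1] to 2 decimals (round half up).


R'=44/255≈0.1725, G'=39/255≈0.1529, B'=43/255≈0.1686
K = 1 - max(R',G',B') = 1 - 44/255 = 211/255 = 0.82745… → 0.83
(1-R'-K)/(1-K) simplifies to (max-R)/max with max = 44:
C = (44-44)/44 = 0/44 = 0 → 0.00
M = (44-39)/44 = 5/44 = 0.11363… → 0.11
Y = (44-43)/44 = 1/44 = 0.02272… → 0.02
= CMYK(0.00, 0.11, 0.02, 0.83)


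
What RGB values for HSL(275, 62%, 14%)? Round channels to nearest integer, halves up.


H=275°, S=0.62, L=0.14
C = (1-|2L-1|)×S = (1-|-0.72|)×0.62 = 0.1736
H' = H/60 = 275/60 ≈ 4.5833; X = C×(1-|H' mod 2 - 1|) ≈ 0.1013
m = L - C/2 = 0.14 - 0.0868 = 0.0532
Sector ⌊H'⌋ = 4 → (R',G',B') = (≈0.1013, 0.0, 0.1736)
RGB = ((R'+m)×255, (G'+m)×255, (B'+m)×255) = (39.389, 13.566, 57.834)
Round half up → RGB(39, 14, 58)


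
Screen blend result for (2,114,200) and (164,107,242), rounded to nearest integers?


Screen: C = 255 - (255-A)×(255-B)/255, rounded to nearest integer
R: 255 - (255-2)×(255-164)/255 = 255 - 23023/255 ≈ 255 - 90.286 = 164.714 → 165
G: 255 - (255-114)×(255-107)/255 = 255 - 20868/255 ≈ 255 - 81.835 = 173.165 → 173
B: 255 - (255-200)×(255-242)/255 = 255 - 715/255 ≈ 255 - 2.804 = 252.196 → 252
= RGB(165, 173, 252)


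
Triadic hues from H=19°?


Triadic: equally spaced at 120° intervals
H1 = 19°
H2 = (19 + 120) mod 360 = 139°
H3 = (19 + 240) mod 360 = 259°
Triadic = 19°, 139°, 259°


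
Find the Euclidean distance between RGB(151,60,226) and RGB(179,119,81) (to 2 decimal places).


d = √[(R₁-R₂)² + (G₁-G₂)² + (B₁-B₂)²]
d = √[(151-179)² + (60-119)² + (226-81)²]
d = √[784 + 3481 + 21025]
d = √25290
d ≈ 159.03


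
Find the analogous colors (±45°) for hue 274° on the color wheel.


Base hue: 274°
Left analog: (274 - 45) mod 360 = 229°
Right analog: (274 + 45) mod 360 = 319°
Analogous hues = 229° and 319°


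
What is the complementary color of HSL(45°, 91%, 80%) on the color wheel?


Complement = opposite side of color wheel = hue + 180°
H' = (45 + 180) mod 360 = 225°
S and L unchanged.
= HSL(225°, 91%, 80%)


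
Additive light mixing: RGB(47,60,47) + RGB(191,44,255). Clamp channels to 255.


Additive: each channel = min(255, C₁+C₂)
R: 47+191 = 238 → 238
G: 60+44 = 104 → 104
B: 47+255 = 302 → 255
= RGB(238, 104, 255)


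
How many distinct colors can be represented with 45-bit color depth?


Colors = 2^bits = 2^45
= 35,184,372,088,832 colors


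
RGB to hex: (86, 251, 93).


R = 86 → 56 (hex)
G = 251 → FB (hex)
B = 93 → 5D (hex)
Hex = #56FB5D


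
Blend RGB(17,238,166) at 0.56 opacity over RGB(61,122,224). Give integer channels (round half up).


C = α×F + (1-α)×B, with 1-α = 0.44
R: 0.56×17 + 0.44×61 = 9.52 + 26.84 = 36.36 → 36
G: 0.56×238 + 0.44×122 = 133.28 + 53.68 = 186.96 → 187
B: 0.56×166 + 0.44×224 = 92.96 + 98.56 = 191.52 → 192
= RGB(36, 187, 192)


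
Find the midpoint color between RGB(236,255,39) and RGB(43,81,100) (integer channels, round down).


Midpoint: each channel = ⌊(C₁+C₂)/2⌋
R: ⌊(236+43)/2⌋ = 139
G: ⌊(255+81)/2⌋ = 168
B: ⌊(39+100)/2⌋ = 69
= RGB(139, 168, 69)


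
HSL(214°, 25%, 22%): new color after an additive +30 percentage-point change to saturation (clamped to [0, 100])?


Original S = 25%
Adjustment = +30 percentage points
New S = 25 + (30) = 55
Clamp to [0, 100] → 55
= HSL(214°, 55%, 22%)


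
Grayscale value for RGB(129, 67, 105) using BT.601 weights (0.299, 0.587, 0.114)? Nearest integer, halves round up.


Gray = 0.299×R + 0.587×G + 0.114×B
Gray = 0.299×129 + 0.587×67 + 0.114×105
Gray = 38.571 + 39.329 + 11.970
Gray = 89.870 → round half up → 90
Gray = 90


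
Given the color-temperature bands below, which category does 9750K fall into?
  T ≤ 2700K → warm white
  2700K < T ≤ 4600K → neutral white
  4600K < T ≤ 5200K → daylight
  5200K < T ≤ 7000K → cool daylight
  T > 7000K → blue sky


Temperature: 9750K
9750K > 7000K → blue sky
Classification: blue sky


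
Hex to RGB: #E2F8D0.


E2 → 226 (R)
F8 → 248 (G)
D0 → 208 (B)
= RGB(226, 248, 208)


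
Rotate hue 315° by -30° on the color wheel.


New hue = (H + rotation) mod 360
New hue = (315 -30) mod 360
= 285 mod 360
= 285°


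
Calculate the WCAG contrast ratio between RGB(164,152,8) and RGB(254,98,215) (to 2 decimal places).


Linearize each sRGB channel c=v/255: c/12.92 if c ≤ 0.04045 else ((c+0.055)/1.055)^2.4
L = 0.2126×R_lin + 0.7152×G_lin + 0.0722×B_lin
Color 1 (164,152,8):
  R=164: 164/255≈0.6431 > 0.04045 → ((0.6431+0.055)/1.055)^2.4 ≈ 0.37124
  G=152: 152/255≈0.5961 > 0.04045 → ((0.5961+0.055)/1.055)^2.4 ≈ 0.31399
  B=8: 8/255≈0.0314 ≤ 0.04045 → 0.0314/12.92 ≈ 0.00243
  L1 = 0.2126×0.37124 + 0.7152×0.31399 + 0.0722×0.00243 ≈ 0.30367
Color 2 (254,98,215):
  R=254: 254/255≈0.9961 > 0.04045 → ((0.9961+0.055)/1.055)^2.4 ≈ 0.99110
  G=98: 98/255≈0.3843 > 0.04045 → ((0.3843+0.055)/1.055)^2.4 ≈ 0.12214
  B=215: 215/255≈0.8431 > 0.04045 → ((0.8431+0.055)/1.055)^2.4 ≈ 0.67954
  L2 = 0.2126×0.99110 + 0.7152×0.12214 + 0.0722×0.67954 ≈ 0.34712
Lighter = 0.34712, Darker = 0.30367
Ratio = (L_lighter + 0.05) / (L_darker + 0.05)
Ratio = (0.34712 + 0.05) / (0.30367 + 0.05) = 0.39712 / 0.35367 ≈ 1.1229
Ratio ≈ 1.12:1


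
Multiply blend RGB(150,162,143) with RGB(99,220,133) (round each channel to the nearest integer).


Multiply: C = A×B/255, rounded to nearest integer
R: 150×99/255 = 14850/255 ≈ 58.235 → 58
G: 162×220/255 = 35640/255 ≈ 139.765 → 140
B: 143×133/255 = 19019/255 ≈ 74.584 → 75
= RGB(58, 140, 75)


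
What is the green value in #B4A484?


Color: #B4A484
R = B4 = 180
G = A4 = 164
B = 84 = 132
Green = 164


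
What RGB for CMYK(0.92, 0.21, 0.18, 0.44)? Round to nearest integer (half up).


R = 255 × (1-C) × (1-K) = 255 × 0.08 × 0.56 = 11.424 → 11
G = 255 × (1-M) × (1-K) = 255 × 0.79 × 0.56 = 112.812 → 113
B = 255 × (1-Y) × (1-K) = 255 × 0.82 × 0.56 = 117.096 → 117
= RGB(11, 113, 117)


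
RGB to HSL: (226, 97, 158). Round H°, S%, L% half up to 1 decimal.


Normalize: R'=226/255≈0.8863, G'=97/255≈0.3804, B'=158/255≈0.6196
Max=226/255, Min=97/255, Δ=Max-Min=129/255
L = (Max+Min)/2 = (226+97)/510 = 323/510 = 0.63333… → L = 63.3%
L > 0.5 → S = Δ/(2-Max-Min) = 129/(510-226-97) = 129/187 = 0.68983… → S = 69.0%
(the 1/255 factors cancel in S and H, so raw channel differences can be used)
Max is R' → H = 60 × (((G-B)/Δ) mod 6) = 60 × (((97-158)/129) mod 6)
  (-61)/129 = -0.4728…; negative, so add 6 → 5.5271…
  H = 60 × 5.5271… = 331.627…° → H = 331.6°
= HSL(331.6°, 69.0%, 63.3%)


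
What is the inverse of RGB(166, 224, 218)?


Invert: (255-R, 255-G, 255-B)
R: 255-166 = 89
G: 255-224 = 31
B: 255-218 = 37
= RGB(89, 31, 37)


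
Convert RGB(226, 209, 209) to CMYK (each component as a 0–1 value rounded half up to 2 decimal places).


R'=226/255≈0.8863, G'=209/255≈0.8196, B'=209/255≈0.8196
K = 1 - max(R',G',B') = 1 - 226/255 = 29/255 = 0.11372… → 0.11
(1-R'-K)/(1-K) simplifies to (max-R)/max with max = 226:
C = (226-226)/226 = 0/226 = 0 → 0.00
M = (226-209)/226 = 17/226 = 0.07522… → 0.08
Y = (226-209)/226 = 17/226 = 0.07522… → 0.08
= CMYK(0.00, 0.08, 0.08, 0.11)


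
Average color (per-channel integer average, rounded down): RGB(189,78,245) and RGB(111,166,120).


Midpoint: each channel = ⌊(C₁+C₂)/2⌋
R: ⌊(189+111)/2⌋ = 150
G: ⌊(78+166)/2⌋ = 122
B: ⌊(245+120)/2⌋ = 182
= RGB(150, 122, 182)


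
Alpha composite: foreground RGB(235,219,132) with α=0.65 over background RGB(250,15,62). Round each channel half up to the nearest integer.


C = α×F + (1-α)×B, with 1-α = 0.35
R: 0.65×235 + 0.35×250 = 152.75 + 87.50 = 240.25 → 240
G: 0.65×219 + 0.35×15 = 142.35 + 5.25 = 147.60 → 148
B: 0.65×132 + 0.35×62 = 85.80 + 21.70 = 107.50 → 108
= RGB(240, 148, 108)


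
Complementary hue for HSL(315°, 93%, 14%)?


Complement = opposite side of color wheel = hue + 180°
H' = (315 + 180) mod 360 = 135°
S and L unchanged.
= HSL(135°, 93%, 14%)


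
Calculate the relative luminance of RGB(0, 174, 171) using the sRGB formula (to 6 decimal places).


Linearize each channel (sRGB transfer function): c = v/255; c_lin = c/12.92 if c ≤ 0.04045, else ((c+0.055)/1.055)^2.4
  R: 0/255 ≈ 0.000000 ≤ 0.04045 → 0.000000/12.92 ≈ 0.000000
  G: 174/255 ≈ 0.682353 > 0.04045 → ((0.682353+0.055)/1.055)^2.4 ≈ 0.423268
  B: 171/255 ≈ 0.670588 > 0.04045 → ((0.670588+0.055)/1.055)^2.4 ≈ 0.407240
R_lin = 0.000000, G_lin = 0.423268, B_lin = 0.407240
L = 0.2126×R + 0.7152×G + 0.0722×B
L = 0.2126×0.000000 + 0.7152×0.423268 + 0.0722×0.407240
L ≈ 0.332124


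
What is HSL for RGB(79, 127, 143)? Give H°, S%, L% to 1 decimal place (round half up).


Normalize: R'=79/255≈0.3098, G'=127/255≈0.4980, B'=143/255≈0.5608
Max=143/255, Min=79/255, Δ=Max-Min=64/255
L = (Max+Min)/2 = (143+79)/510 = 222/510 = 0.43529… → L = 43.5%
L ≤ 0.5 → S = Δ/(Max+Min) = 64/(143+79) = 64/222 = 0.28828… → S = 28.8%
(the 1/255 factors cancel in S and H, so raw channel differences can be used)
Max is B' → H = 60 × ((R-G)/Δ + 4) = 60 × ((79-127)/64 + 4)
  -48/64 + 4 = -0.75 + 4 = 3.25
  H = 60 × 3.25 = 195° → H = 195.0°
= HSL(195.0°, 28.8%, 43.5%)


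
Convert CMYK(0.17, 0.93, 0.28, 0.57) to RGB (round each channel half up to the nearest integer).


R = 255 × (1-C) × (1-K) = 255 × 0.83 × 0.43 = 91.0095 → 91
G = 255 × (1-M) × (1-K) = 255 × 0.07 × 0.43 = 7.6755 → 8
B = 255 × (1-Y) × (1-K) = 255 × 0.72 × 0.43 = 78.948 → 79
= RGB(91, 8, 79)


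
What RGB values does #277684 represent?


27 → 39 (R)
76 → 118 (G)
84 → 132 (B)
= RGB(39, 118, 132)


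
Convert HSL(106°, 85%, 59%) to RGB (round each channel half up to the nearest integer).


H=106°, S=0.85, L=0.59
C = (1-|2L-1|)×S = (1-|0.18|)×0.85 = 0.697
H' = H/60 = 106/60 ≈ 1.7667; X = C×(1-|H' mod 2 - 1|) ≈ 0.1626
m = L - C/2 = 0.59 - 0.3485 = 0.2415
Sector ⌊H'⌋ = 1 → (R',G',B') = (≈0.1626, 0.697, 0.0)
RGB = ((R'+m)×255, (G'+m)×255, (B'+m)×255) = (103.054, 239.3175, 61.5825)
Round half up → RGB(103, 239, 62)


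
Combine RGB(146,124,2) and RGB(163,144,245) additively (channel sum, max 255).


Additive: each channel = min(255, C₁+C₂)
R: 146+163 = 309 → 255
G: 124+144 = 268 → 255
B: 2+245 = 247 → 247
= RGB(255, 255, 247)


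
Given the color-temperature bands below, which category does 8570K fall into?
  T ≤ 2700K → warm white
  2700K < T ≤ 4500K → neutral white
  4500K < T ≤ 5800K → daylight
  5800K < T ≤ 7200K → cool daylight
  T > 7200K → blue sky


Temperature: 8570K
8570K > 7200K → blue sky
Classification: blue sky


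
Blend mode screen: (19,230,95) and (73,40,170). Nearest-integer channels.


Screen: C = 255 - (255-A)×(255-B)/255, rounded to nearest integer
R: 255 - (255-19)×(255-73)/255 = 255 - 42952/255 ≈ 255 - 168.439 = 86.561 → 87
G: 255 - (255-230)×(255-40)/255 = 255 - 5375/255 ≈ 255 - 21.078 = 233.922 → 234
B: 255 - (255-95)×(255-170)/255 = 255 - 13600/255 ≈ 255 - 53.333 = 201.667 → 202
= RGB(87, 234, 202)


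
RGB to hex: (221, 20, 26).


R = 221 → DD (hex)
G = 20 → 14 (hex)
B = 26 → 1A (hex)
Hex = #DD141A


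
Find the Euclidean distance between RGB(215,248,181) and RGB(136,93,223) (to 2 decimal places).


d = √[(R₁-R₂)² + (G₁-G₂)² + (B₁-B₂)²]
d = √[(215-136)² + (248-93)² + (181-223)²]
d = √[6241 + 24025 + 1764]
d = √32030
d ≈ 178.97


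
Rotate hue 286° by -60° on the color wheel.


New hue = (H + rotation) mod 360
New hue = (286 -60) mod 360
= 226 mod 360
= 226°


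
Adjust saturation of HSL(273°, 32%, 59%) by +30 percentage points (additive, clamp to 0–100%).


Original S = 32%
Adjustment = +30 percentage points
New S = 32 + (30) = 62
Clamp to [0, 100] → 62
= HSL(273°, 62%, 59%)


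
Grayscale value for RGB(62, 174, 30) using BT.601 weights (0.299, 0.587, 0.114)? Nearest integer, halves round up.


Gray = 0.299×R + 0.587×G + 0.114×B
Gray = 0.299×62 + 0.587×174 + 0.114×30
Gray = 18.538 + 102.138 + 3.420
Gray = 124.096 → round half up → 124
Gray = 124


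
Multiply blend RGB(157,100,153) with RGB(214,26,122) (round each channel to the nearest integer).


Multiply: C = A×B/255, rounded to nearest integer
R: 157×214/255 = 33598/255 ≈ 131.757 → 132
G: 100×26/255 = 2600/255 ≈ 10.196 → 10
B: 153×122/255 = 18666/255 ≈ 73.200 → 73
= RGB(132, 10, 73)


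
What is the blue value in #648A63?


Color: #648A63
R = 64 = 100
G = 8A = 138
B = 63 = 99
Blue = 99


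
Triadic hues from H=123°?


Triadic: equally spaced at 120° intervals
H1 = 123°
H2 = (123 + 120) mod 360 = 243°
H3 = (123 + 240) mod 360 = 3°
Triadic = 123°, 243°, 3°


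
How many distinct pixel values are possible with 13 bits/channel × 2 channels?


Total bits = 13 bits/channel × 2 channels = 26 bits
Distinct pixel values = 2^26
= 67,108,864 pixel values


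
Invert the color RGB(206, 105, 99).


Invert: (255-R, 255-G, 255-B)
R: 255-206 = 49
G: 255-105 = 150
B: 255-99 = 156
= RGB(49, 150, 156)


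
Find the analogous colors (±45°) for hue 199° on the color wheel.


Base hue: 199°
Left analog: (199 - 45) mod 360 = 154°
Right analog: (199 + 45) mod 360 = 244°
Analogous hues = 154° and 244°


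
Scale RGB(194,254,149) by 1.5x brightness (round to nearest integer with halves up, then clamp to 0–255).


Multiply each channel by 1.5, round half up, clamp to [0, 255]
R: 194×1.5 = 291 → clamp → 255
G: 254×1.5 = 381 → clamp → 255
B: 149×1.5 = 223.5 → round → 224
= RGB(255, 255, 224)


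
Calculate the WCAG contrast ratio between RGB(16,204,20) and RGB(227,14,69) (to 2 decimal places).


Linearize each sRGB channel c=v/255: c/12.92 if c ≤ 0.04045 else ((c+0.055)/1.055)^2.4
L = 0.2126×R_lin + 0.7152×G_lin + 0.0722×B_lin
Color 1 (16,204,20):
  R=16: 16/255≈0.0627 > 0.04045 → ((0.0627+0.055)/1.055)^2.4 ≈ 0.00518
  G=204: 204/255≈0.8000 > 0.04045 → ((0.8000+0.055)/1.055)^2.4 ≈ 0.60383
  B=20: 20/255≈0.0784 > 0.04045 → ((0.0784+0.055)/1.055)^2.4 ≈ 0.00700
  L1 = 0.2126×0.00518 + 0.7152×0.60383 + 0.0722×0.00700 ≈ 0.43346
Color 2 (227,14,69):
  R=227: 227/255≈0.8902 > 0.04045 → ((0.8902+0.055)/1.055)^2.4 ≈ 0.76815
  G=14: 14/255≈0.0549 > 0.04045 → ((0.0549+0.055)/1.055)^2.4 ≈ 0.00439
  B=69: 69/255≈0.2706 > 0.04045 → ((0.2706+0.055)/1.055)^2.4 ≈ 0.05951
  L2 = 0.2126×0.76815 + 0.7152×0.00439 + 0.0722×0.05951 ≈ 0.17075
Lighter = 0.43346, Darker = 0.17075
Ratio = (L_lighter + 0.05) / (L_darker + 0.05)
Ratio = (0.43346 + 0.05) / (0.17075 + 0.05) = 0.48346 / 0.22075 ≈ 2.1901
Ratio ≈ 2.19:1


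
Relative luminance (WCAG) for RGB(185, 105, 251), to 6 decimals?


Linearize each channel (sRGB transfer function): c = v/255; c_lin = c/12.92 if c ≤ 0.04045, else ((c+0.055)/1.055)^2.4
  R: 185/255 ≈ 0.725490 > 0.04045 → ((0.725490+0.055)/1.055)^2.4 ≈ 0.485150
  G: 105/255 ≈ 0.411765 > 0.04045 → ((0.411765+0.055)/1.055)^2.4 ≈ 0.141263
  B: 251/255 ≈ 0.984314 > 0.04045 → ((0.984314+0.055)/1.055)^2.4 ≈ 0.964686
R_lin = 0.485150, G_lin = 0.141263, B_lin = 0.964686
L = 0.2126×R + 0.7152×G + 0.0722×B
L = 0.2126×0.485150 + 0.7152×0.141263 + 0.0722×0.964686
L ≈ 0.273825


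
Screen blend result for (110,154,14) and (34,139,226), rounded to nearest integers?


Screen: C = 255 - (255-A)×(255-B)/255, rounded to nearest integer
R: 255 - (255-110)×(255-34)/255 = 255 - 32045/255 ≈ 255 - 125.667 = 129.333 → 129
G: 255 - (255-154)×(255-139)/255 = 255 - 11716/255 ≈ 255 - 45.945 = 209.055 → 209
B: 255 - (255-14)×(255-226)/255 = 255 - 6989/255 ≈ 255 - 27.408 = 227.592 → 228
= RGB(129, 209, 228)


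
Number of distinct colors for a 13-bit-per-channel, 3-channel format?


Total bits = 13 bits/channel × 3 channels = 39 bits
Distinct colors = 2^39
= 549,755,813,888 colors


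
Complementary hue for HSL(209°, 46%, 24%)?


Complement = opposite side of color wheel = hue + 180°
H' = (209 + 180) mod 360 = 29°
S and L unchanged.
= HSL(29°, 46%, 24%)


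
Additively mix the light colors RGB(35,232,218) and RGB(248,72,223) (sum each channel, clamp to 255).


Additive: each channel = min(255, C₁+C₂)
R: 35+248 = 283 → 255
G: 232+72 = 304 → 255
B: 218+223 = 441 → 255
= RGB(255, 255, 255)


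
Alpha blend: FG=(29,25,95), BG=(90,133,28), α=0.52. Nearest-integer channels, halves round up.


C = α×F + (1-α)×B, with 1-α = 0.48
R: 0.52×29 + 0.48×90 = 15.08 + 43.20 = 58.28 → 58
G: 0.52×25 + 0.48×133 = 13.00 + 63.84 = 76.84 → 77
B: 0.52×95 + 0.48×28 = 49.40 + 13.44 = 62.84 → 63
= RGB(58, 77, 63)


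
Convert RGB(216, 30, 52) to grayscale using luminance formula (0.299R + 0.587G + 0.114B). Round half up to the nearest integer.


Gray = 0.299×R + 0.587×G + 0.114×B
Gray = 0.299×216 + 0.587×30 + 0.114×52
Gray = 64.584 + 17.610 + 5.928
Gray = 88.122 → round half up → 88
Gray = 88


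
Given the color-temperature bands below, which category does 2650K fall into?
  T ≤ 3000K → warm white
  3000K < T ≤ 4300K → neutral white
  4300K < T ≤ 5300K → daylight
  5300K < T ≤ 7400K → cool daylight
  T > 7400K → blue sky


Temperature: 2650K
2650K ≤ 3000K → warm white
Classification: warm white


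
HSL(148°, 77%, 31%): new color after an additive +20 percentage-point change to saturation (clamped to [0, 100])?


Original S = 77%
Adjustment = +20 percentage points
New S = 77 + (20) = 97
Clamp to [0, 100] → 97
= HSL(148°, 97%, 31%)


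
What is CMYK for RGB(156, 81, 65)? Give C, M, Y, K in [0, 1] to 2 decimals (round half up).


R'=156/255≈0.6118, G'=81/255≈0.3176, B'=65/255≈0.2549
K = 1 - max(R',G',B') = 1 - 156/255 = 99/255 = 0.38823… → 0.39
(1-R'-K)/(1-K) simplifies to (max-R)/max with max = 156:
C = (156-156)/156 = 0/156 = 0 → 0.00
M = (156-81)/156 = 75/156 = 0.48076… → 0.48
Y = (156-65)/156 = 91/156 = 0.58333… → 0.58
= CMYK(0.00, 0.48, 0.58, 0.39)


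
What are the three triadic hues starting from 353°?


Triadic: equally spaced at 120° intervals
H1 = 353°
H2 = (353 + 120) mod 360 = 113°
H3 = (353 + 240) mod 360 = 233°
Triadic = 353°, 113°, 233°


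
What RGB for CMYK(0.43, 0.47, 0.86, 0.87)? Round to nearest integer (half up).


R = 255 × (1-C) × (1-K) = 255 × 0.57 × 0.13 = 18.8955 → 19
G = 255 × (1-M) × (1-K) = 255 × 0.53 × 0.13 = 17.5695 → 18
B = 255 × (1-Y) × (1-K) = 255 × 0.14 × 0.13 = 4.641 → 5
= RGB(19, 18, 5)


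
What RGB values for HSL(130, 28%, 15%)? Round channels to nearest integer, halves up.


H=130°, S=0.28, L=0.15
C = (1-|2L-1|)×S = (1-|-0.70|)×0.28 = 0.084
H' = H/60 = 130/60 ≈ 2.1667; X = C×(1-|H' mod 2 - 1|) = 0.014
m = L - C/2 = 0.15 - 0.042 = 0.108
Sector ⌊H'⌋ = 2 → (R',G',B') = (0.0, 0.084, 0.014)
RGB = ((R'+m)×255, (G'+m)×255, (B'+m)×255) = (27.54, 48.96, 31.11)
Round half up → RGB(28, 49, 31)


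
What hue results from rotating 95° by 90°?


New hue = (H + rotation) mod 360
New hue = (95 + 90) mod 360
= 185 mod 360
= 185°


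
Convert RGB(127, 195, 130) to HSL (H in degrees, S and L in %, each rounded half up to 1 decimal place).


Normalize: R'=127/255≈0.4980, G'=195/255≈0.7647, B'=130/255≈0.5098
Max=195/255, Min=127/255, Δ=Max-Min=68/255
L = (Max+Min)/2 = (195+127)/510 = 322/510 = 0.63137… → L = 63.1%
L > 0.5 → S = Δ/(2-Max-Min) = 68/(510-195-127) = 68/188 = 0.36170… → S = 36.2%
(the 1/255 factors cancel in S and H, so raw channel differences can be used)
Max is G' → H = 60 × ((B-R)/Δ + 2) = 60 × ((130-127)/68 + 2)
  3/68 + 2 = 0.0441… + 2 = 2.0441…
  H = 60 × 2.0441… = 122.647…° → H = 122.6°
= HSL(122.6°, 36.2%, 63.1%)


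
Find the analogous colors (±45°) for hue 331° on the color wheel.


Base hue: 331°
Left analog: (331 - 45) mod 360 = 286°
Right analog: (331 + 45) mod 360 = 16°
Analogous hues = 286° and 16°


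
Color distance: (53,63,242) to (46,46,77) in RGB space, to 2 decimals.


d = √[(R₁-R₂)² + (G₁-G₂)² + (B₁-B₂)²]
d = √[(53-46)² + (63-46)² + (242-77)²]
d = √[49 + 289 + 27225]
d = √27563
d ≈ 166.02


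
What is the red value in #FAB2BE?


Color: #FAB2BE
R = FA = 250
G = B2 = 178
B = BE = 190
Red = 250


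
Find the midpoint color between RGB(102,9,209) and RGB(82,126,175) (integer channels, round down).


Midpoint: each channel = ⌊(C₁+C₂)/2⌋
R: ⌊(102+82)/2⌋ = 92
G: ⌊(9+126)/2⌋ = 67
B: ⌊(209+175)/2⌋ = 192
= RGB(92, 67, 192)


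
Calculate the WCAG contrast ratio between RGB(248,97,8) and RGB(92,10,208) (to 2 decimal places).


Linearize each sRGB channel c=v/255: c/12.92 if c ≤ 0.04045 else ((c+0.055)/1.055)^2.4
L = 0.2126×R_lin + 0.7152×G_lin + 0.0722×B_lin
Color 1 (248,97,8):
  R=248: 248/255≈0.9725 > 0.04045 → ((0.9725+0.055)/1.055)^2.4 ≈ 0.93869
  G=97: 97/255≈0.3804 > 0.04045 → ((0.3804+0.055)/1.055)^2.4 ≈ 0.11954
  B=8: 8/255≈0.0314 ≤ 0.04045 → 0.0314/12.92 ≈ 0.00243
  L1 = 0.2126×0.93869 + 0.7152×0.11954 + 0.0722×0.00243 ≈ 0.28523
Color 2 (92,10,208):
  R=92: 92/255≈0.3608 > 0.04045 → ((0.3608+0.055)/1.055)^2.4 ≈ 0.10702
  G=10: 10/255≈0.0392 ≤ 0.04045 → 0.0392/12.92 ≈ 0.00304
  B=208: 208/255≈0.8157 > 0.04045 → ((0.8157+0.055)/1.055)^2.4 ≈ 0.63076
  L2 = 0.2126×0.10702 + 0.7152×0.00304 + 0.0722×0.63076 ≈ 0.07046
Lighter = 0.28523, Darker = 0.07046
Ratio = (L_lighter + 0.05) / (L_darker + 0.05)
Ratio = (0.28523 + 0.05) / (0.07046 + 0.05) = 0.33523 / 0.12046 ≈ 2.7828
Ratio ≈ 2.78:1


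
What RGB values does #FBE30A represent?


FB → 251 (R)
E3 → 227 (G)
0A → 10 (B)
= RGB(251, 227, 10)


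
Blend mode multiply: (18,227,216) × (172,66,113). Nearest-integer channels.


Multiply: C = A×B/255, rounded to nearest integer
R: 18×172/255 = 3096/255 ≈ 12.141 → 12
G: 227×66/255 = 14982/255 ≈ 58.753 → 59
B: 216×113/255 = 24408/255 ≈ 95.718 → 96
= RGB(12, 59, 96)


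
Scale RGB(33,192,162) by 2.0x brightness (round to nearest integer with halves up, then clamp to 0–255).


Multiply each channel by 2.0, round half up, clamp to [0, 255]
R: 33×2.0 = 66
G: 192×2.0 = 384 → clamp → 255
B: 162×2.0 = 324 → clamp → 255
= RGB(66, 255, 255)


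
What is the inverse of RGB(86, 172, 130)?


Invert: (255-R, 255-G, 255-B)
R: 255-86 = 169
G: 255-172 = 83
B: 255-130 = 125
= RGB(169, 83, 125)


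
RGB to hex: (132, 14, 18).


R = 132 → 84 (hex)
G = 14 → 0E (hex)
B = 18 → 12 (hex)
Hex = #840E12


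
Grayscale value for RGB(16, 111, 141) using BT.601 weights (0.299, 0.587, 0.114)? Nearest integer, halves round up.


Gray = 0.299×R + 0.587×G + 0.114×B
Gray = 0.299×16 + 0.587×111 + 0.114×141
Gray = 4.784 + 65.157 + 16.074
Gray = 86.015 → round half up → 86
Gray = 86


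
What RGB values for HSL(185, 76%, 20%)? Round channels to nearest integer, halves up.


H=185°, S=0.76, L=0.20
C = (1-|2L-1|)×S = (1-|-0.60|)×0.76 = 0.304
H' = H/60 = 185/60 ≈ 3.0833; X = C×(1-|H' mod 2 - 1|) ≈ 0.2787
m = L - C/2 = 0.20 - 0.152 = 0.048
Sector ⌊H'⌋ = 3 → (R',G',B') = (0.0, ≈0.2787, 0.304)
RGB = ((R'+m)×255, (G'+m)×255, (B'+m)×255) = (12.24, 83.3, 89.76)
Round half up → RGB(12, 83, 90)


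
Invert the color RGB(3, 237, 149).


Invert: (255-R, 255-G, 255-B)
R: 255-3 = 252
G: 255-237 = 18
B: 255-149 = 106
= RGB(252, 18, 106)


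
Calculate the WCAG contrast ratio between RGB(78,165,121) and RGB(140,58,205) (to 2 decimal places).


Linearize each sRGB channel c=v/255: c/12.92 if c ≤ 0.04045 else ((c+0.055)/1.055)^2.4
L = 0.2126×R_lin + 0.7152×G_lin + 0.0722×B_lin
Color 1 (78,165,121):
  R=78: 78/255≈0.3059 > 0.04045 → ((0.3059+0.055)/1.055)^2.4 ≈ 0.07619
  G=165: 165/255≈0.6471 > 0.04045 → ((0.6471+0.055)/1.055)^2.4 ≈ 0.37626
  B=121: 121/255≈0.4745 > 0.04045 → ((0.4745+0.055)/1.055)^2.4 ≈ 0.19120
  L1 = 0.2126×0.07619 + 0.7152×0.37626 + 0.0722×0.19120 ≈ 0.29910
Color 2 (140,58,205):
  R=140: 140/255≈0.5490 > 0.04045 → ((0.5490+0.055)/1.055)^2.4 ≈ 0.26225
  G=58: 58/255≈0.2275 > 0.04045 → ((0.2275+0.055)/1.055)^2.4 ≈ 0.04231
  B=205: 205/255≈0.8039 > 0.04045 → ((0.8039+0.055)/1.055)^2.4 ≈ 0.61050
  L2 = 0.2126×0.26225 + 0.7152×0.04231 + 0.0722×0.61050 ≈ 0.13009
Lighter = 0.29910, Darker = 0.13009
Ratio = (L_lighter + 0.05) / (L_darker + 0.05)
Ratio = (0.29910 + 0.05) / (0.13009 + 0.05) = 0.34910 / 0.18009 ≈ 1.9385
Ratio ≈ 1.94:1


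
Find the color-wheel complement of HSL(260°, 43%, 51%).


Complement = opposite side of color wheel = hue + 180°
H' = (260 + 180) mod 360 = 80°
S and L unchanged.
= HSL(80°, 43%, 51%)


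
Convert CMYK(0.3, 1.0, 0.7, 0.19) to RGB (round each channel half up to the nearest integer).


R = 255 × (1-C) × (1-K) = 255 × 0.70 × 0.81 = 144.585 → 145
G = 255 × (1-M) × (1-K) = 255 × 0.00 × 0.81 = 0
B = 255 × (1-Y) × (1-K) = 255 × 0.30 × 0.81 = 61.965 → 62
= RGB(145, 0, 62)


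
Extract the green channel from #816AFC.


Color: #816AFC
R = 81 = 129
G = 6A = 106
B = FC = 252
Green = 106


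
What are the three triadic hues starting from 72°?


Triadic: equally spaced at 120° intervals
H1 = 72°
H2 = (72 + 120) mod 360 = 192°
H3 = (72 + 240) mod 360 = 312°
Triadic = 72°, 192°, 312°


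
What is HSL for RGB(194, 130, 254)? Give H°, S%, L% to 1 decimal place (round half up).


Normalize: R'=194/255≈0.7608, G'=130/255≈0.5098, B'=254/255≈0.9961
Max=254/255, Min=130/255, Δ=Max-Min=124/255
L = (Max+Min)/2 = (254+130)/510 = 384/510 = 0.75294… → L = 75.3%
L > 0.5 → S = Δ/(2-Max-Min) = 124/(510-254-130) = 124/126 = 0.98412… → S = 98.4%
(the 1/255 factors cancel in S and H, so raw channel differences can be used)
Max is B' → H = 60 × ((R-G)/Δ + 4) = 60 × ((194-130)/124 + 4)
  64/124 + 4 = 0.5161… + 4 = 4.5161…
  H = 60 × 4.5161… = 270.967…° → H = 271.0°
= HSL(271.0°, 98.4%, 75.3%)


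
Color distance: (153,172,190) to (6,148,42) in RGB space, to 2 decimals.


d = √[(R₁-R₂)² + (G₁-G₂)² + (B₁-B₂)²]
d = √[(153-6)² + (172-148)² + (190-42)²]
d = √[21609 + 576 + 21904]
d = √44089
d ≈ 209.97


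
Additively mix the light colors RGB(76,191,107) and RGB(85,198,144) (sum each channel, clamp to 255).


Additive: each channel = min(255, C₁+C₂)
R: 76+85 = 161 → 161
G: 191+198 = 389 → 255
B: 107+144 = 251 → 251
= RGB(161, 255, 251)


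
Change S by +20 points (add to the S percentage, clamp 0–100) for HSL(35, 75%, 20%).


Original S = 75%
Adjustment = +20 percentage points
New S = 75 + (20) = 95
Clamp to [0, 100] → 95
= HSL(35°, 95%, 20%)


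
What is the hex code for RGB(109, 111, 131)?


R = 109 → 6D (hex)
G = 111 → 6F (hex)
B = 131 → 83 (hex)
Hex = #6D6F83


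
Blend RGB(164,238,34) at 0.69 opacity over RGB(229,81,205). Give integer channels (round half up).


C = α×F + (1-α)×B, with 1-α = 0.31
R: 0.69×164 + 0.31×229 = 113.16 + 70.99 = 184.15 → 184
G: 0.69×238 + 0.31×81 = 164.22 + 25.11 = 189.33 → 189
B: 0.69×34 + 0.31×205 = 23.46 + 63.55 = 87.01 → 87
= RGB(184, 189, 87)


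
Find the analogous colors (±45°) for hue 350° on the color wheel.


Base hue: 350°
Left analog: (350 - 45) mod 360 = 305°
Right analog: (350 + 45) mod 360 = 35°
Analogous hues = 305° and 35°


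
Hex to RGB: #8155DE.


81 → 129 (R)
55 → 85 (G)
DE → 222 (B)
= RGB(129, 85, 222)


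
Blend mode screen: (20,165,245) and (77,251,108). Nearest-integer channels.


Screen: C = 255 - (255-A)×(255-B)/255, rounded to nearest integer
R: 255 - (255-20)×(255-77)/255 = 255 - 41830/255 ≈ 255 - 164.039 = 90.961 → 91
G: 255 - (255-165)×(255-251)/255 = 255 - 360/255 ≈ 255 - 1.412 = 253.588 → 254
B: 255 - (255-245)×(255-108)/255 = 255 - 1470/255 ≈ 255 - 5.765 = 249.235 → 249
= RGB(91, 254, 249)
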